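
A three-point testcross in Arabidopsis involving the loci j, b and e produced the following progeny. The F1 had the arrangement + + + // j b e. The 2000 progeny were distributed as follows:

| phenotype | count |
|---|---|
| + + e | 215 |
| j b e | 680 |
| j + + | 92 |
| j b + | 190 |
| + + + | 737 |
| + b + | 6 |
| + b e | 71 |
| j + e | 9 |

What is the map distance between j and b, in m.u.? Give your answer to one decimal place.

8.9 m.u.

The two rarest classes, + b + and j + e, are the double crossovers. Comparing them with the parentals, only the b allele has switched, so b is the middle locus and the order is j – b – e.
Crossovers in the j–b interval produce the single-crossover classes j + + and + b e (92 + 71 = 163) plus the double crossovers (15).
RF(j–b) = (163 + 15) / 2000 = 178/2000 = 0.0890 → 8.9 m.u.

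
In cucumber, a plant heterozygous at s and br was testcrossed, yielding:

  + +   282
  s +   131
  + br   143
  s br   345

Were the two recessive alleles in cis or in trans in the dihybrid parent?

The two most frequent classes are + + (282) and s br (345); these are the parental (non-recombinant) types.
So the F1 carried + + on one chromosome and s br on the other — the recessive alleles are on the same chromosome (cis / coupling).

cis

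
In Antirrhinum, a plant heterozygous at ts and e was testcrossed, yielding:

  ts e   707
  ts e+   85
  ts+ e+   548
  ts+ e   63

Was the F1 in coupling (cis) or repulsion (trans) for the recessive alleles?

The two most frequent classes are ts+ e+ (548) and ts e (707); these are the parental (non-recombinant) types.
So the F1 carried ts+ e+ on one chromosome and ts e on the other — the recessive alleles are on the same chromosome (cis / coupling).

cis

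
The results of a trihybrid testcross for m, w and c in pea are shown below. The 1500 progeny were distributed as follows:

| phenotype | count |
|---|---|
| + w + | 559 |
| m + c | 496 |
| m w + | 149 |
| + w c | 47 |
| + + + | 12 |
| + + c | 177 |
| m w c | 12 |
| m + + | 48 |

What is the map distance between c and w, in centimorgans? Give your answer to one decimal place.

7.9 centimorgans

The two most frequent reciprocal classes, m + c and + w +, are the parental types, so the F1 was m + c / + w +.
The two rarest classes, m w c and + + +, are the double crossovers. Comparing them with the parentals, only the w allele has switched, so w is the middle locus and the order is m – w – c.
Crossovers in the w–c interval produce the single-crossover classes m + + and + w c (48 + 47 = 95) plus the double crossovers (24).
RF(w–c) = (95 + 24) / 1500 = 119/1500 = 0.0793 → 7.9 centimorgans.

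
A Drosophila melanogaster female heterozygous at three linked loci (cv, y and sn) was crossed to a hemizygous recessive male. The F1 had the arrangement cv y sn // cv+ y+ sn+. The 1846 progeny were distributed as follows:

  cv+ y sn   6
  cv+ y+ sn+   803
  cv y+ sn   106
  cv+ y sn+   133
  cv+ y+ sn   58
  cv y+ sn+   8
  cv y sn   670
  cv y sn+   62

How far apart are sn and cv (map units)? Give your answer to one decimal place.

7.3 map units

The two rarest classes, cv+ y sn and cv y+ sn+, are the double crossovers. Comparing them with the parentals, only the cv allele has switched, so cv is the middle locus and the order is sn – cv – y.
Crossovers in the sn–cv interval produce the single-crossover classes cv y sn+ and cv+ y+ sn (62 + 58 = 120) plus the double crossovers (14).
RF(sn–cv) = (120 + 14) / 1846 = 134/1846 = 0.0726 → 7.3 map units.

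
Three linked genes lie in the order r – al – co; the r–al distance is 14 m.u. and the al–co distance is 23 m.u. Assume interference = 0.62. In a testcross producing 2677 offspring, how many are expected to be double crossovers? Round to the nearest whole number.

Map distances give recombination frequencies of 0.140 and 0.230 for the two intervals.
With interference 0.62 (so coincidence = 0.38), expected double-crossover frequency = 0.140 × 0.230 × 0.38 = 0.01224.
Expected number = 0.01224 × 2677 = 32.76 ≈ 33.

33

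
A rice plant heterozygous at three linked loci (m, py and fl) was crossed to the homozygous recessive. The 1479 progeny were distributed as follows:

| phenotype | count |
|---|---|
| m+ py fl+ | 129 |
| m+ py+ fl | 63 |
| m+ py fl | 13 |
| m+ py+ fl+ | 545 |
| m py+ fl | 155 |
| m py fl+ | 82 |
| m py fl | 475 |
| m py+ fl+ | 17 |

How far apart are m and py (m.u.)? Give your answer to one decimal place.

21.2 m.u.

The two most frequent reciprocal classes, m py fl and m+ py+ fl+, are the parental types, so the F1 was m py fl / m+ py+ fl+.
The two rarest classes, m+ py fl and m py+ fl+, are the double crossovers. Comparing them with the parentals, only the m allele has switched, so m is the middle locus and the order is py – m – fl.
Crossovers in the py–m interval produce the single-crossover classes m py+ fl and m+ py fl+ (155 + 129 = 284) plus the double crossovers (30).
RF(py–m) = (284 + 30) / 1479 = 314/1479 = 0.2123 → 21.2 m.u.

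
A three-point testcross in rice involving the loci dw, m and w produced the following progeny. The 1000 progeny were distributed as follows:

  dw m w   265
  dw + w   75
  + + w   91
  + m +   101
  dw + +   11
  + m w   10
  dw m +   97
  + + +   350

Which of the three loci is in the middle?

dw

The two most frequent reciprocal classes, dw m w and + + +, are the parental types, so the F1 was dw m w / + + +.
The two rarest classes, + m w and dw + +, are the double crossovers. Comparing them with the parentals, only the dw allele has switched, so dw is the middle locus and the order is m – dw – w.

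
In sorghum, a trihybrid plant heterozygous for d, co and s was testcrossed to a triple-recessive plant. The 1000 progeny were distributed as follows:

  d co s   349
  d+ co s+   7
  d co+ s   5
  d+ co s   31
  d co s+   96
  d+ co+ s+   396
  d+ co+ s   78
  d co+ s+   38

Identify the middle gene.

The two most frequent reciprocal classes, d+ co+ s+ and d co s, are the parental types, so the F1 was d+ co+ s+ / d co s.
The two rarest classes, d+ co s+ and d co+ s, are the double crossovers. Comparing them with the parentals, only the co allele has switched, so co is the middle locus and the order is d – co – s.

co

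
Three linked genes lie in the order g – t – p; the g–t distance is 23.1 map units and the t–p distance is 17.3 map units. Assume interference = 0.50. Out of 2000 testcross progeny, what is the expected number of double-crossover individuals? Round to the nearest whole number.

Map distances give recombination frequencies of 0.231 and 0.173 for the two intervals.
With interference 0.50 (so coincidence = 0.50), expected double-crossover frequency = 0.231 × 0.173 × 0.50 = 0.01998.
Expected number = 0.01998 × 2000 = 39.96 ≈ 40.

40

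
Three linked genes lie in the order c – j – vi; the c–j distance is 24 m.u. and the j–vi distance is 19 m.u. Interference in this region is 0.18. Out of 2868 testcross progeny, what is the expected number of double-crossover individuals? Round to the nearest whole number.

107

Map distances give recombination frequencies of 0.240 and 0.190 for the two intervals.
With interference 0.18 (so coincidence = 0.82), expected double-crossover frequency = 0.240 × 0.190 × 0.82 = 0.03739.
Expected number = 0.03739 × 2868 = 107.24 ≈ 107.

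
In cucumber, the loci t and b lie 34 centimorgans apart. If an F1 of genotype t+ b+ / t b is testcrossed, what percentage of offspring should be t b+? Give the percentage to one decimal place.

17.0%

A map distance of 34 centimorgans corresponds to a recombination frequency of 0.340.
The F1 is t+ b+ / t b, so t b+ is a recombinant gamete class with expected frequency r/2 = 0.340/2 = 0.1700.
That is 0.1700 = 17.0% of the progeny.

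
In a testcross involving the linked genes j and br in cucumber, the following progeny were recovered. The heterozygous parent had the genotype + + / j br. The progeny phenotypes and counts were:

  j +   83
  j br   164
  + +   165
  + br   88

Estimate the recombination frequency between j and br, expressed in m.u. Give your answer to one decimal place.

34.2 m.u.

The recombinant classes are + br and j +: 88 + 83 = 171.
Recombination frequency = 171/500 = 0.3420 ≈ 34.2%, i.e. 34.2 m.u.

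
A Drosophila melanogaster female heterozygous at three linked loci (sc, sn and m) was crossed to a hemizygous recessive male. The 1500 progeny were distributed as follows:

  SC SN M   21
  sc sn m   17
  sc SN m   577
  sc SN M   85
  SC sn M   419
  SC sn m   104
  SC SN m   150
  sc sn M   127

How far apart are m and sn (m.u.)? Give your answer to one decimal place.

The two most frequent reciprocal classes, SC sn M and sc SN m, are the parental types, so the F1 was SC sn M / sc SN m.
The two rarest classes, SC SN M and sc sn m, are the double crossovers. Comparing them with the parentals, only the sn allele has switched, so sn is the middle locus and the order is sc – sn – m.
Crossovers in the sn–m interval produce the single-crossover classes SC sn m and sc SN M (104 + 85 = 189) plus the double crossovers (38).
RF(sn–m) = (189 + 38) / 1500 = 227/1500 = 0.1513 → 15.1 m.u.

15.1 m.u.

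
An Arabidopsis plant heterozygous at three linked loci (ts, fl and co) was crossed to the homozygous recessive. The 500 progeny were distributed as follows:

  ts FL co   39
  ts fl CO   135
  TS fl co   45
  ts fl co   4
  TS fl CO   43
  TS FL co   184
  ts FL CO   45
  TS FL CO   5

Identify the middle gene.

co

The two most frequent reciprocal classes, TS FL co and ts fl CO, are the parental types, so the F1 was TS FL co / ts fl CO.
The two rarest classes, TS FL CO and ts fl co, are the double crossovers. Comparing them with the parentals, only the co allele has switched, so co is the middle locus and the order is fl – co – ts.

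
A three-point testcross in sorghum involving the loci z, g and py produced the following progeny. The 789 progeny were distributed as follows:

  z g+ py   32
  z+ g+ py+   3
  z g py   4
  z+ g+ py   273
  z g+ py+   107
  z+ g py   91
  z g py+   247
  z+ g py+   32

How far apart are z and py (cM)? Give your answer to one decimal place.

The two most frequent reciprocal classes, z g py+ and z+ g+ py, are the parental types, so the F1 was z g py+ / z+ g+ py.
The two rarest classes, z g py and z+ g+ py+, are the double crossovers. Comparing them with the parentals, only the py allele has switched, so py is the middle locus and the order is g – py – z.
Crossovers in the py–z interval produce the single-crossover classes z+ g py+ and z g+ py (32 + 32 = 64) plus the double crossovers (7).
RF(py–z) = (64 + 7) / 789 = 71/789 = 0.0900 → 9.0 cM.

9.0 cM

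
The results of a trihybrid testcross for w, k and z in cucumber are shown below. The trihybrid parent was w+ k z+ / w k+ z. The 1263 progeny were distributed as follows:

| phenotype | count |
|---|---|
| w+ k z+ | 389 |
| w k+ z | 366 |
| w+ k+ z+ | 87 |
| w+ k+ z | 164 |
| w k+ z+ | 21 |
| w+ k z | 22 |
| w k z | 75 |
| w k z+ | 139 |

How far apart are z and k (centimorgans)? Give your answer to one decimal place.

16.2 centimorgans

The two rarest classes, w+ k z and w k+ z+, are the double crossovers. Comparing them with the parentals, only the z allele has switched, so z is the middle locus and the order is k – z – w.
Crossovers in the k–z interval produce the single-crossover classes w+ k+ z+ and w k z (87 + 75 = 162) plus the double crossovers (43).
RF(k–z) = (162 + 43) / 1263 = 205/1263 = 0.1623 → 16.2 centimorgans.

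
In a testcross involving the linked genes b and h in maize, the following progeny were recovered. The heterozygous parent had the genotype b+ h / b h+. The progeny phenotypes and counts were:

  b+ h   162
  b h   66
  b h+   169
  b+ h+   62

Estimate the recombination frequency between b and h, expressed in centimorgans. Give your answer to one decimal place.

The recombinant classes are b+ h+ and b h: 62 + 66 = 128.
Recombination frequency = 128/459 = 0.2789 ≈ 27.9%, i.e. 27.9 centimorgans.

27.9 centimorgans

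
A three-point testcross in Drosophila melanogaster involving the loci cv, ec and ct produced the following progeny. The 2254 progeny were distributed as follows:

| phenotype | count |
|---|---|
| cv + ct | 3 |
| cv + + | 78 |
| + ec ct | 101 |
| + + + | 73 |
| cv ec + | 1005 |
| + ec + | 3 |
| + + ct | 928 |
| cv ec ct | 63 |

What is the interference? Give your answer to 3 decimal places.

0.485

The two most frequent reciprocal classes, cv ec + and + + ct, are the parental types, so the F1 was cv ec + / + + ct.
The two rarest classes, + ec + and cv + ct, are the double crossovers. Comparing them with the parentals, only the cv allele has switched, so cv is the middle locus and the order is ec – cv – ct.
ec–cv: (179 + 6)/2254 = 0.0821; cv–ct: (136 + 6)/2254 = 0.0630.
Expected DCO frequency = 0.0821 × 0.0630 ≈ 0.00517; observed = 6/2254 ≈ 0.00266.
Coefficient of coincidence = 0.00266/0.00517 ≈ 0.515; interference = 1 − 0.515 = 0.485.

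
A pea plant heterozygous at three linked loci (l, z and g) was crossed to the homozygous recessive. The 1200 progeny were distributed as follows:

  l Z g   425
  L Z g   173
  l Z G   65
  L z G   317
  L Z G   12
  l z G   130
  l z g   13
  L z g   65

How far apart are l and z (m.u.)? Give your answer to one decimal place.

27.3 m.u.

The two most frequent reciprocal classes, l Z g and L z G, are the parental types, so the F1 was l Z g / L z G.
The two rarest classes, l z g and L Z G, are the double crossovers. Comparing them with the parentals, only the z allele has switched, so z is the middle locus and the order is l – z – g.
Crossovers in the l–z interval produce the single-crossover classes L Z g and l z G (173 + 130 = 303) plus the double crossovers (25).
RF(l–z) = (303 + 25) / 1200 = 328/1200 = 0.2733 → 27.3 m.u.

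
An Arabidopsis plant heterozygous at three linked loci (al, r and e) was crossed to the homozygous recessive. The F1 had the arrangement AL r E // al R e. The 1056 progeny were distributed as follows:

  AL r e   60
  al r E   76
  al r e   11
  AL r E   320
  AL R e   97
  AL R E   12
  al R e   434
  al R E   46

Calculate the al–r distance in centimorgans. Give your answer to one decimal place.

The two rarest classes, AL R E and al r e, are the double crossovers. Comparing them with the parentals, only the r allele has switched, so r is the middle locus and the order is al – r – e.
Crossovers in the al–r interval produce the single-crossover classes al r E and AL R e (76 + 97 = 173) plus the double crossovers (23).
RF(al–r) = (173 + 23) / 1056 = 196/1056 = 0.1856 → 18.6 centimorgans.

18.6 centimorgans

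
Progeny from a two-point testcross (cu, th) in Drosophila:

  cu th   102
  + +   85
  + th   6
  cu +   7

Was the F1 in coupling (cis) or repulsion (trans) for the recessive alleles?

cis

The two most frequent classes are + + (85) and cu th (102); these are the parental (non-recombinant) types.
So the F1 carried + + on one chromosome and cu th on the other — the recessive alleles are on the same chromosome (cis / coupling).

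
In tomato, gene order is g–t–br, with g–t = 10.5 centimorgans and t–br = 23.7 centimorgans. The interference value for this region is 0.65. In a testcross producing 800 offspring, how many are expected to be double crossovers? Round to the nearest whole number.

Map distances give recombination frequencies of 0.105 and 0.237 for the two intervals.
With interference 0.65 (so coincidence = 0.35), expected double-crossover frequency = 0.105 × 0.237 × 0.35 = 0.00871.
Expected number = 0.00871 × 800 = 6.97 ≈ 7.

7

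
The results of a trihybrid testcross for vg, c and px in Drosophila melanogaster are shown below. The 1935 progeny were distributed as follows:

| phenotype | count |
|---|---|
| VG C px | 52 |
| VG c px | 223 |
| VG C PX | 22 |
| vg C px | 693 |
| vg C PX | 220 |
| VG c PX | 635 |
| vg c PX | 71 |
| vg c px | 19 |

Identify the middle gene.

c

The two most frequent reciprocal classes, VG c PX and vg C px, are the parental types, so the F1 was VG c PX / vg C px.
The two rarest classes, VG C PX and vg c px, are the double crossovers. Comparing them with the parentals, only the c allele has switched, so c is the middle locus and the order is vg – c – px.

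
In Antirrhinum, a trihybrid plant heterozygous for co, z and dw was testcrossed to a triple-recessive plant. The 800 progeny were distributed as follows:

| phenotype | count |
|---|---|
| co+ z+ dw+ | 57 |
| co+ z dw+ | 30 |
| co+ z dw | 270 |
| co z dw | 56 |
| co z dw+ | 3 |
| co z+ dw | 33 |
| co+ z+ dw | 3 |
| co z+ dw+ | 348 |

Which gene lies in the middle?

z

The two most frequent reciprocal classes, co z+ dw+ and co+ z dw, are the parental types, so the F1 was co z+ dw+ / co+ z dw.
The two rarest classes, co z dw+ and co+ z+ dw, are the double crossovers. Comparing them with the parentals, only the z allele has switched, so z is the middle locus and the order is dw – z – co.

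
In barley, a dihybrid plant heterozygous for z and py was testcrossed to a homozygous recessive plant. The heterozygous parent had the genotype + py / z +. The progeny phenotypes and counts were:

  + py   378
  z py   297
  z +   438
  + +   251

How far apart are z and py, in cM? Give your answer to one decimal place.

40.2 cM

The recombinant classes are + + and z py: 251 + 297 = 548.
Recombination frequency = 548/1364 = 0.4018 ≈ 40.2%, i.e. 40.2 cM.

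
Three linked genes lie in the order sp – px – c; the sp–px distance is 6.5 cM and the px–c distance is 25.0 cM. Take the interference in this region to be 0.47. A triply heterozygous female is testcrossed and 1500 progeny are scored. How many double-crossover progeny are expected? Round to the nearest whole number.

Map distances give recombination frequencies of 0.065 and 0.250 for the two intervals.
With interference 0.47 (so coincidence = 0.53), expected double-crossover frequency = 0.065 × 0.250 × 0.53 = 0.00861.
Expected number = 0.00861 × 1500 = 12.92 ≈ 13.

13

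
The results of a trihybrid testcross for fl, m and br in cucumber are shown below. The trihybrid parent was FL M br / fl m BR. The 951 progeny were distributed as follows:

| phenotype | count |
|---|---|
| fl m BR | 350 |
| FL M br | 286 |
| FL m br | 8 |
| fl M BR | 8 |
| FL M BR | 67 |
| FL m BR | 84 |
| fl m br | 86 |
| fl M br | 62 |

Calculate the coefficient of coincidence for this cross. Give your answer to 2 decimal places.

0.56

The two rarest classes, FL m br and fl M BR, are the double crossovers. Comparing them with the parentals, only the m allele has switched, so m is the middle locus and the order is fl – m – br.
fl–m: (146 + 16)/951 = 0.1703; m–br: (153 + 16)/951 = 0.1777.
Expected DCO frequency = 0.1703 × 0.1777 ≈ 0.03026; observed = 16/951 ≈ 0.01682.
Coefficient of coincidence = 0.01682/0.03026 ≈ 0.56.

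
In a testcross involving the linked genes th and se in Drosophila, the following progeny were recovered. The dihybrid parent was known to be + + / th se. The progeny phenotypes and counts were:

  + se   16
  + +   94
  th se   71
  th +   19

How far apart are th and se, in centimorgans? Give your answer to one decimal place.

The recombinant classes are + se and th +: 16 + 19 = 35.
Recombination frequency = 35/200 = 0.1750 ≈ 17.5%, i.e. 17.5 centimorgans.

17.5 centimorgans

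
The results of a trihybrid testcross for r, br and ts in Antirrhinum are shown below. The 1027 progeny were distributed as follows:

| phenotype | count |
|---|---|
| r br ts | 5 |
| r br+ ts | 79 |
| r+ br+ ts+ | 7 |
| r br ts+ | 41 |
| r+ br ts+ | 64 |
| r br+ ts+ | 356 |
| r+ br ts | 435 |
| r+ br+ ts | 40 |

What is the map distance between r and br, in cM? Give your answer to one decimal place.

9.1 cM

The two most frequent reciprocal classes, r+ br ts and r br+ ts+, are the parental types, so the F1 was r+ br ts / r br+ ts+.
The two rarest classes, r br ts and r+ br+ ts+, are the double crossovers. Comparing them with the parentals, only the r allele has switched, so r is the middle locus and the order is br – r – ts.
Crossovers in the br–r interval produce the single-crossover classes r+ br+ ts and r br ts+ (40 + 41 = 81) plus the double crossovers (12).
RF(br–r) = (81 + 12) / 1027 = 93/1027 = 0.0906 → 9.1 cM.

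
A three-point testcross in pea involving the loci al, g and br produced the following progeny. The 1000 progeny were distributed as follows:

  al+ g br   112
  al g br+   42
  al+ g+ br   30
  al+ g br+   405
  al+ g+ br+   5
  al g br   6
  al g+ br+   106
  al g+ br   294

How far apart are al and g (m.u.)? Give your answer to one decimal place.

The two most frequent reciprocal classes, al g+ br and al+ g br+, are the parental types, so the F1 was al g+ br / al+ g br+.
The two rarest classes, al g br and al+ g+ br+, are the double crossovers. Comparing them with the parentals, only the g allele has switched, so g is the middle locus and the order is br – g – al.
Crossovers in the g–al interval produce the single-crossover classes al+ g+ br and al g br+ (30 + 42 = 72) plus the double crossovers (11).
RF(g–al) = (72 + 11) / 1000 = 83/1000 = 0.0830 → 8.3 m.u.

8.3 m.u.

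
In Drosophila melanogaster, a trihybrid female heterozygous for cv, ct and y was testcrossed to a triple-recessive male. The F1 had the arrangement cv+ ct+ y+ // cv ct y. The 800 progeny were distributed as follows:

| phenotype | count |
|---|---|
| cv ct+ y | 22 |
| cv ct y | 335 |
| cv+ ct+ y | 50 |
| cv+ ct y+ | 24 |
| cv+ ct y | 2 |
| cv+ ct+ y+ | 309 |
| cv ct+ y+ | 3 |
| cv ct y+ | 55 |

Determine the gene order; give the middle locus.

cv

The two rarest classes, cv ct+ y+ and cv+ ct y, are the double crossovers. Comparing them with the parentals, only the cv allele has switched, so cv is the middle locus and the order is y – cv – ct.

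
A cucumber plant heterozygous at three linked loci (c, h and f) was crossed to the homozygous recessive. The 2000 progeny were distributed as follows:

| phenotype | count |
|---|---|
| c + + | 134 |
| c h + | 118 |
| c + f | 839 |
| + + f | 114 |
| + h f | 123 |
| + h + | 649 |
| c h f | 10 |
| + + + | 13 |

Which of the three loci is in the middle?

The two most frequent reciprocal classes, c + f and + h +, are the parental types, so the F1 was c + f / + h +.
The two rarest classes, c h f and + + +, are the double crossovers. Comparing them with the parentals, only the h allele has switched, so h is the middle locus and the order is f – h – c.

h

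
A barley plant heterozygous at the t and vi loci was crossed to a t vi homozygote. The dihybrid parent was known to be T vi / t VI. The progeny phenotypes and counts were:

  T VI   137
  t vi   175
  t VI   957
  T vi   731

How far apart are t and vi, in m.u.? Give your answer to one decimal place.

The recombinant classes are T VI and t vi: 137 + 175 = 312.
Recombination frequency = 312/2000 = 0.1560 ≈ 15.6%, i.e. 15.6 m.u.

15.6 m.u.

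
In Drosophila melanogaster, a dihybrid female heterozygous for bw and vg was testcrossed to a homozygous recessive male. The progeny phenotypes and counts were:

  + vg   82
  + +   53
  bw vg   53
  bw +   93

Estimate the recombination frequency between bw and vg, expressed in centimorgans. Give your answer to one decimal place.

37.7 centimorgans

The two most frequent classes, + vg (82) and bw + (93), are the parental types, so the F1 was + vg / bw +.
The recombinant classes are + + and bw vg: 53 + 53 = 106.
Recombination frequency = 106/281 = 0.3772 ≈ 37.7%, i.e. 37.7 centimorgans.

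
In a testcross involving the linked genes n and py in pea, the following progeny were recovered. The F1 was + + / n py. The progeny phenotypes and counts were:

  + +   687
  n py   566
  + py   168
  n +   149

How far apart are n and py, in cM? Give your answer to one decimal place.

20.2 cM

The recombinant classes are + py and n +: 168 + 149 = 317.
Recombination frequency = 317/1570 = 0.2019 ≈ 20.2%, i.e. 20.2 cM.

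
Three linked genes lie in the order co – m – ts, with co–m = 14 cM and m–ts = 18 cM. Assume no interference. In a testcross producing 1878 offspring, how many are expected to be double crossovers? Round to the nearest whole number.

47

Map distances give recombination frequencies of 0.140 and 0.180 for the two intervals.
With no interference, expected double-crossover frequency = 0.140 × 0.180 = 0.02520.
Expected number = 0.02520 × 1878 = 47.33 ≈ 47.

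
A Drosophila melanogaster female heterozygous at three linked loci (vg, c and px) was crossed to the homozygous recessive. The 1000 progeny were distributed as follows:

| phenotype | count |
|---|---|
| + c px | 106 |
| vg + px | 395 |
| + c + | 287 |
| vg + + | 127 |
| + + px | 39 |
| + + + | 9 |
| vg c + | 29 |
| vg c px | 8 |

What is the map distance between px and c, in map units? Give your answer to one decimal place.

The two most frequent reciprocal classes, + c + and vg + px, are the parental types, so the F1 was + c + / vg + px.
The two rarest classes, + + + and vg c px, are the double crossovers. Comparing them with the parentals, only the c allele has switched, so c is the middle locus and the order is vg – c – px.
Crossovers in the c–px interval produce the single-crossover classes + c px and vg + + (106 + 127 = 233) plus the double crossovers (17).
RF(c–px) = (233 + 17) / 1000 = 250/1000 = 0.2500 → 25.0 map units.

25.0 map units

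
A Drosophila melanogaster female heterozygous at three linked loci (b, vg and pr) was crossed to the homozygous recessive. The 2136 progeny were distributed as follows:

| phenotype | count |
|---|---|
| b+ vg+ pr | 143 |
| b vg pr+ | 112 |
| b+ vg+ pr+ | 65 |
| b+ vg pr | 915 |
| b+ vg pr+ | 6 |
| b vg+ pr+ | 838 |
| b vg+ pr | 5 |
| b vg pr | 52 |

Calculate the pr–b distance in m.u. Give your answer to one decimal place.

The two most frequent reciprocal classes, b+ vg pr and b vg+ pr+, are the parental types, so the F1 was b+ vg pr / b vg+ pr+.
The two rarest classes, b+ vg pr+ and b vg+ pr, are the double crossovers. Comparing them with the parentals, only the pr allele has switched, so pr is the middle locus and the order is vg – pr – b.
Crossovers in the pr–b interval produce the single-crossover classes b vg pr and b+ vg+ pr+ (52 + 65 = 117) plus the double crossovers (11).
RF(pr–b) = (117 + 11) / 2136 = 128/2136 = 0.0599 → 6.0 m.u.

6.0 m.u.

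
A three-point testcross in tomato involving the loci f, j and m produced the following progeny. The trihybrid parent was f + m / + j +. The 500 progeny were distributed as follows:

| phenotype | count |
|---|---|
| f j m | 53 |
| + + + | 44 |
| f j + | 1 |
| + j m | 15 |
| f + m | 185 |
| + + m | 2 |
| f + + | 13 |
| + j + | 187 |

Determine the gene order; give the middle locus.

The two rarest classes, + + m and f j +, are the double crossovers. Comparing them with the parentals, only the f allele has switched, so f is the middle locus and the order is m – f – j.

f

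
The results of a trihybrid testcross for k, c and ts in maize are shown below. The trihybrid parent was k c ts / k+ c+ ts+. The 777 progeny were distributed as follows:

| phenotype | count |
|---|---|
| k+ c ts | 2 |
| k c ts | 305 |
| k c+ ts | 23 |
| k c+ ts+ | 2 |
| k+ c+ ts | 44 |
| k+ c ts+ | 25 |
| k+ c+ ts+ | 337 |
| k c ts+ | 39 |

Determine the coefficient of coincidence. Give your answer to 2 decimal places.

0.69

The two rarest classes, k+ c ts and k c+ ts+, are the double crossovers. Comparing them with the parentals, only the k allele has switched, so k is the middle locus and the order is c – k – ts.
c–k: (48 + 4)/777 = 0.0669; k–ts: (83 + 4)/777 = 0.1120.
Expected DCO frequency = 0.0669 × 0.1120 ≈ 0.00749; observed = 4/777 ≈ 0.00515.
Coefficient of coincidence = 0.00515/0.00749 ≈ 0.69.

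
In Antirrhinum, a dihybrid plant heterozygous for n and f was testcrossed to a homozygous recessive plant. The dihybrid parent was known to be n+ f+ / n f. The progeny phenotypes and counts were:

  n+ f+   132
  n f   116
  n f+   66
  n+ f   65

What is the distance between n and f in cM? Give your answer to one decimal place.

34.6 cM

The recombinant classes are n+ f and n f+: 65 + 66 = 131.
Recombination frequency = 131/379 = 0.3456 ≈ 34.6%, i.e. 34.6 cM.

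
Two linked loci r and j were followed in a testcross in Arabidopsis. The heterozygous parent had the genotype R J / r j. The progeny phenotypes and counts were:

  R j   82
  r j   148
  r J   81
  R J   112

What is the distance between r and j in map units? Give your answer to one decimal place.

38.5 map units

The recombinant classes are R j and r J: 82 + 81 = 163.
Recombination frequency = 163/423 = 0.3853 ≈ 38.5%, i.e. 38.5 map units.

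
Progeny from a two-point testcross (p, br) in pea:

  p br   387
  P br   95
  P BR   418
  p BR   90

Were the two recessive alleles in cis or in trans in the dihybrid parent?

The two most frequent classes are P BR (418) and p br (387); these are the parental (non-recombinant) types.
So the F1 carried P BR on one chromosome and p br on the other — the recessive alleles are on the same chromosome (cis / coupling).

cis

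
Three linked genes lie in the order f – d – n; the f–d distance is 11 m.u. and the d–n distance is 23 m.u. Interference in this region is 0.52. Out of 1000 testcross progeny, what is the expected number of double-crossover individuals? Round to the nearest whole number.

12

Map distances give recombination frequencies of 0.110 and 0.230 for the two intervals.
With interference 0.52 (so coincidence = 0.48), expected double-crossover frequency = 0.110 × 0.230 × 0.48 = 0.01214.
Expected number = 0.01214 × 1000 = 12.14 ≈ 12.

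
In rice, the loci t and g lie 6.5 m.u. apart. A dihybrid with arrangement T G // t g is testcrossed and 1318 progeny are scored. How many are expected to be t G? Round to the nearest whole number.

43

A map distance of 6.5 m.u. corresponds to a recombination frequency of 0.065.
The F1 is T G / t g, so t G is a recombinant gamete class with expected frequency r/2 = 0.065/2 = 0.0325.
Expected number = 0.0325 × 1318 = 42.84 ≈ 43.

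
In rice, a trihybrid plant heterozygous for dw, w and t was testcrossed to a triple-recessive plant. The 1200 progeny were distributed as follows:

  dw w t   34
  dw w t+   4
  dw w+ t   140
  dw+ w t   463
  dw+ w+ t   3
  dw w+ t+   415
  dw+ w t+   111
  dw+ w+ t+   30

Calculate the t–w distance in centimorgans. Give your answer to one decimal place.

21.5 centimorgans

The two most frequent reciprocal classes, dw w+ t+ and dw+ w t, are the parental types, so the F1 was dw w+ t+ / dw+ w t.
The two rarest classes, dw w t+ and dw+ w+ t, are the double crossovers. Comparing them with the parentals, only the w allele has switched, so w is the middle locus and the order is dw – w – t.
Crossovers in the w–t interval produce the single-crossover classes dw w+ t and dw+ w t+ (140 + 111 = 251) plus the double crossovers (7).
RF(w–t) = (251 + 7) / 1200 = 258/1200 = 0.2150 → 21.5 centimorgans.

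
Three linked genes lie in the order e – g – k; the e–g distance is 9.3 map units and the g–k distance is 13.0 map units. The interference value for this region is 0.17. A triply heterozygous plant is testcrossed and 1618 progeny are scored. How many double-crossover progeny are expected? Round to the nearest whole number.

Map distances give recombination frequencies of 0.093 and 0.130 for the two intervals.
With interference 0.17 (so coincidence = 0.83), expected double-crossover frequency = 0.093 × 0.130 × 0.83 = 0.01003.
Expected number = 0.01003 × 1618 = 16.24 ≈ 16.

16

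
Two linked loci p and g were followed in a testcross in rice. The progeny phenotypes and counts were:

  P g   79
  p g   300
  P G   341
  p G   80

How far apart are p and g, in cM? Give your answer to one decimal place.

The two most frequent classes, P G (341) and p g (300), are the parental types, so the F1 was P G / p g.
The recombinant classes are P g and p G: 79 + 80 = 159.
Recombination frequency = 159/800 = 0.1988 ≈ 19.9%, i.e. 19.9 cM.

19.9 cM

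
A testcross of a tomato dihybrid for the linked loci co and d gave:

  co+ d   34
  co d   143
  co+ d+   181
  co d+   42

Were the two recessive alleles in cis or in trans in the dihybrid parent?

The two most frequent classes are co+ d+ (181) and co d (143); these are the parental (non-recombinant) types.
So the F1 carried co+ d+ on one chromosome and co d on the other — the recessive alleles are on the same chromosome (cis / coupling).

cis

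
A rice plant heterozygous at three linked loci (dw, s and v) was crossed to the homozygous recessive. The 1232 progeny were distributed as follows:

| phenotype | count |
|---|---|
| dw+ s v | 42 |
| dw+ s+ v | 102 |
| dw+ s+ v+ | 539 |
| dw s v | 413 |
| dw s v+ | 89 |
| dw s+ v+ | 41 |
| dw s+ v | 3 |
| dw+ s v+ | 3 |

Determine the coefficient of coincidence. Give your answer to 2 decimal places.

0.42

The two most frequent reciprocal classes, dw+ s+ v+ and dw s v, are the parental types, so the F1 was dw+ s+ v+ / dw s v.
The two rarest classes, dw+ s v+ and dw s+ v, are the double crossovers. Comparing them with the parentals, only the s allele has switched, so s is the middle locus and the order is v – s – dw.
v–s: (191 + 6)/1232 = 0.1599; s–dw: (83 + 6)/1232 = 0.0722.
Expected DCO frequency = 0.1599 × 0.0722 ≈ 0.01154; observed = 6/1232 ≈ 0.00487.
Coefficient of coincidence = 0.00487/0.01154 ≈ 0.42.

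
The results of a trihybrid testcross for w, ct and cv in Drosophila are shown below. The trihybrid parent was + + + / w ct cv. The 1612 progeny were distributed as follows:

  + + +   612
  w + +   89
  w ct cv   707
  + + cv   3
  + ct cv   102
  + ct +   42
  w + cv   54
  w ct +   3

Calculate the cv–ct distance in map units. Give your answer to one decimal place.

The two rarest classes, + + cv and w ct +, are the double crossovers. Comparing them with the parentals, only the cv allele has switched, so cv is the middle locus and the order is w – cv – ct.
Crossovers in the cv–ct interval produce the single-crossover classes + ct + and w + cv (42 + 54 = 96) plus the double crossovers (6).
RF(cv–ct) = (96 + 6) / 1612 = 102/1612 = 0.0633 → 6.3 map units.

6.3 map units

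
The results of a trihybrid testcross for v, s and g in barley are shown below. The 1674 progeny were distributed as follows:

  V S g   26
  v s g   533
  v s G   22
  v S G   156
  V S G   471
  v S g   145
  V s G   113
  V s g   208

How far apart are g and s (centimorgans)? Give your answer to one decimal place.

The two most frequent reciprocal classes, v s g and V S G, are the parental types, so the F1 was v s g / V S G.
The two rarest classes, v s G and V S g, are the double crossovers. Comparing them with the parentals, only the g allele has switched, so g is the middle locus and the order is s – g – v.
Crossovers in the s–g interval produce the single-crossover classes v S g and V s G (145 + 113 = 258) plus the double crossovers (48).
RF(s–g) = (258 + 48) / 1674 = 306/1674 = 0.1828 → 18.3 centimorgans.

18.3 centimorgans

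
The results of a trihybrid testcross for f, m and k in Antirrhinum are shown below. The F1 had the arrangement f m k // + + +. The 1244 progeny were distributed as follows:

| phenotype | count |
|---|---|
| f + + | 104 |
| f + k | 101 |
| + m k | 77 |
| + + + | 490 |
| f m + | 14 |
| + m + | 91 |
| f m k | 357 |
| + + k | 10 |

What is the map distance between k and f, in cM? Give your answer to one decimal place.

The two rarest classes, f m + and + + k, are the double crossovers. Comparing them with the parentals, only the k allele has switched, so k is the middle locus and the order is f – k – m.
Crossovers in the f–k interval produce the single-crossover classes + m k and f + + (77 + 104 = 181) plus the double crossovers (24).
RF(f–k) = (181 + 24) / 1244 = 205/1244 = 0.1648 → 16.5 cM.

16.5 cM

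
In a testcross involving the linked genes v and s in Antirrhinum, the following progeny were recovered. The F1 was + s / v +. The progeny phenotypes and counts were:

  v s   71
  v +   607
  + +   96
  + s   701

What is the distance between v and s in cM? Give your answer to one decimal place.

11.3 cM

The recombinant classes are + + and v s: 96 + 71 = 167.
Recombination frequency = 167/1475 = 0.1132 ≈ 11.3%, i.e. 11.3 cM.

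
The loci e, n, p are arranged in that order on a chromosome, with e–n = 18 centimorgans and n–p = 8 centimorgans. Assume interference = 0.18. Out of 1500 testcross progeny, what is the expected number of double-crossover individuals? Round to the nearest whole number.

18

Map distances give recombination frequencies of 0.180 and 0.080 for the two intervals.
With interference 0.18 (so coincidence = 0.82), expected double-crossover frequency = 0.180 × 0.080 × 0.82 = 0.01181.
Expected number = 0.01181 × 1500 = 17.71 ≈ 18.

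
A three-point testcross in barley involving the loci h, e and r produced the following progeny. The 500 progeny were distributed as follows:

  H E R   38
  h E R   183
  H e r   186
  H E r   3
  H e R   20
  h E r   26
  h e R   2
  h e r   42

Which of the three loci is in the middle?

e

The two most frequent reciprocal classes, H e r and h E R, are the parental types, so the F1 was H e r / h E R.
The two rarest classes, H E r and h e R, are the double crossovers. Comparing them with the parentals, only the e allele has switched, so e is the middle locus and the order is r – e – h.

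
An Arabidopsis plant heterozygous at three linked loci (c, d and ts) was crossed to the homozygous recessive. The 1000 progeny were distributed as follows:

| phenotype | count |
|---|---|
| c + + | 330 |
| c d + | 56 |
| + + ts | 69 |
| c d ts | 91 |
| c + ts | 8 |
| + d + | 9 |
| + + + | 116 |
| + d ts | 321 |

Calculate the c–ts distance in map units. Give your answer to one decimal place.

22.4 map units

The two most frequent reciprocal classes, c + + and + d ts, are the parental types, so the F1 was c + + / + d ts.
The two rarest classes, c + ts and + d +, are the double crossovers. Comparing them with the parentals, only the ts allele has switched, so ts is the middle locus and the order is c – ts – d.
Crossovers in the c–ts interval produce the single-crossover classes + + + and c d ts (116 + 91 = 207) plus the double crossovers (17).
RF(c–ts) = (207 + 17) / 1000 = 224/1000 = 0.2240 → 22.4 map units.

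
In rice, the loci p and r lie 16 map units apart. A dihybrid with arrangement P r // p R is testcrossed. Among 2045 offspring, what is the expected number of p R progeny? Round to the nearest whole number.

A map distance of 16 map units corresponds to a recombination frequency of 0.160.
The F1 is P r / p R, so p R is a parental gamete class with expected frequency (1 − r)/2 = 0.840/2 = 0.4200.
Expected number = 0.4200 × 2045 = 858.90 ≈ 859.

859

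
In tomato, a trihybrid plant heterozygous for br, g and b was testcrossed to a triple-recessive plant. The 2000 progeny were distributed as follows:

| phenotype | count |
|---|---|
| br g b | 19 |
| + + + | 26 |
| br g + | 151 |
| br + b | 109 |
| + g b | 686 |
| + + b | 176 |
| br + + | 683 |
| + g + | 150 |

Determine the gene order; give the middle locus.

The two most frequent reciprocal classes, + g b and br + +, are the parental types, so the F1 was + g b / br + +.
The two rarest classes, br g b and + + +, are the double crossovers. Comparing them with the parentals, only the br allele has switched, so br is the middle locus and the order is g – br – b.

br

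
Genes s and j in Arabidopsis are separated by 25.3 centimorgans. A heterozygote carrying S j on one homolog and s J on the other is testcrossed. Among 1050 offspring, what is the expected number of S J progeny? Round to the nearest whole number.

133

A map distance of 25.3 centimorgans corresponds to a recombination frequency of 0.253.
The F1 is S j / s J, so S J is a recombinant gamete class with expected frequency r/2 = 0.253/2 = 0.1265.
Expected number = 0.1265 × 1050 = 132.82 ≈ 133.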